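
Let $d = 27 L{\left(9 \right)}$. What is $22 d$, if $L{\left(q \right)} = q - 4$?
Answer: $2970$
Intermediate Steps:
$L{\left(q \right)} = -4 + q$
$d = 135$ ($d = 27 \left(-4 + 9\right) = 27 \cdot 5 = 135$)
$22 d = 22 \cdot 135 = 2970$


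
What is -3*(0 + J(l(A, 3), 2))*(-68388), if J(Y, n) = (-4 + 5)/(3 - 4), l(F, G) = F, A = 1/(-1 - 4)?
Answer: -205164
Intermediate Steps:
A = -⅕ (A = 1/(-5) = -⅕ ≈ -0.20000)
J(Y, n) = -1 (J(Y, n) = 1/(-1) = 1*(-1) = -1)
-3*(0 + J(l(A, 3), 2))*(-68388) = -3*(0 - 1)*(-68388) = -3*(-1)*(-68388) = 3*(-68388) = -205164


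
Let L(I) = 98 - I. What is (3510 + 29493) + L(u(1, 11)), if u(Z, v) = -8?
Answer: 33109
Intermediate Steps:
(3510 + 29493) + L(u(1, 11)) = (3510 + 29493) + (98 - 1*(-8)) = 33003 + (98 + 8) = 33003 + 106 = 33109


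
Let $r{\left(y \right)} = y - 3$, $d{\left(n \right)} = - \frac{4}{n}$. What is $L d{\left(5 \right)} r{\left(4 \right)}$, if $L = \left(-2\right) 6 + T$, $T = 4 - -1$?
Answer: $\frac{28}{5} \approx 5.6$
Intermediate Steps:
$r{\left(y \right)} = -3 + y$
$T = 5$ ($T = 4 + 1 = 5$)
$L = -7$ ($L = \left(-2\right) 6 + 5 = -12 + 5 = -7$)
$L d{\left(5 \right)} r{\left(4 \right)} = - 7 \left(- \frac{4}{5}\right) \left(-3 + 4\right) = - 7 \left(\left(-4\right) \frac{1}{5}\right) 1 = \left(-7\right) \left(- \frac{4}{5}\right) 1 = \frac{28}{5} \cdot 1 = \frac{28}{5}$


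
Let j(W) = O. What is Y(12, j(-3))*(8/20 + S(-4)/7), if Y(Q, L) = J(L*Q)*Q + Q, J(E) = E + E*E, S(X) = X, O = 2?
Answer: -43272/35 ≈ -1236.3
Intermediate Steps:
j(W) = 2
J(E) = E + E²
Y(Q, L) = Q + L*Q²*(1 + L*Q) (Y(Q, L) = ((L*Q)*(1 + L*Q))*Q + Q = (L*Q*(1 + L*Q))*Q + Q = L*Q²*(1 + L*Q) + Q = Q + L*Q²*(1 + L*Q))
Y(12, j(-3))*(8/20 + S(-4)/7) = (12*(1 + 2*12*(1 + 2*12)))*(8/20 - 4/7) = (12*(1 + 2*12*(1 + 24)))*(8*(1/20) - 4*⅐) = (12*(1 + 2*12*25))*(⅖ - 4/7) = (12*(1 + 600))*(-6/35) = (12*601)*(-6/35) = 7212*(-6/35) = -43272/35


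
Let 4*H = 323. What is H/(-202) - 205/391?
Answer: -291933/315928 ≈ -0.92405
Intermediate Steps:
H = 323/4 (H = (¼)*323 = 323/4 ≈ 80.750)
H/(-202) - 205/391 = (323/4)/(-202) - 205/391 = (323/4)*(-1/202) - 205*1/391 = -323/808 - 205/391 = -291933/315928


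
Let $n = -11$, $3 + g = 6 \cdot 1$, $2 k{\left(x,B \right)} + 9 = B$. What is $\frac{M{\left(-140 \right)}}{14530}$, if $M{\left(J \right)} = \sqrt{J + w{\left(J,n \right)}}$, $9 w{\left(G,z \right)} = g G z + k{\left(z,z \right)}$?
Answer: $\frac{\sqrt{134}}{8718} \approx 0.0013278$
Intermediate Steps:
$k{\left(x,B \right)} = - \frac{9}{2} + \frac{B}{2}$
$g = 3$ ($g = -3 + 6 \cdot 1 = -3 + 6 = 3$)
$w{\left(G,z \right)} = - \frac{1}{2} + \frac{z}{18} + \frac{G z}{3}$ ($w{\left(G,z \right)} = \frac{3 G z + \left(- \frac{9}{2} + \frac{z}{2}\right)}{9} = \frac{- \frac{9}{2} + \frac{z}{2} + 3 G z}{9} = - \frac{1}{2} + \frac{z}{18} + \frac{G z}{3}$)
$M{\left(J \right)} = \sqrt{- \frac{10}{9} - \frac{8 J}{3}}$ ($M{\left(J \right)} = \sqrt{J + \left(- \frac{1}{2} + \frac{1}{18} \left(-11\right) + \frac{1}{3} J \left(-11\right)\right)} = \sqrt{J - \left(\frac{10}{9} + \frac{11 J}{3}\right)} = \sqrt{- \frac{10}{9} - \frac{8 J}{3}}$)
$\frac{M{\left(-140 \right)}}{14530} = \frac{\frac{1}{3} \sqrt{-10 - -3360}}{14530} = \frac{\sqrt{-10 + 3360}}{3} \cdot \frac{1}{14530} = \frac{\sqrt{3350}}{3} \cdot \frac{1}{14530} = \frac{5 \sqrt{134}}{3} \cdot \frac{1}{14530} = \frac{\sqrt{134}}{8718}$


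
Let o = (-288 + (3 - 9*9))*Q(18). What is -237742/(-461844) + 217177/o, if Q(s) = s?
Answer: -2742656947/84517452 ≈ -32.451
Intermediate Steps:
o = -6588 (o = (-288 + (3 - 9*9))*18 = (-288 + (3 - 81))*18 = (-288 - 78)*18 = -366*18 = -6588)
-237742/(-461844) + 217177/o = -237742/(-461844) + 217177/(-6588) = -237742*(-1/461844) + 217177*(-1/6588) = 118871/230922 - 217177/6588 = -2742656947/84517452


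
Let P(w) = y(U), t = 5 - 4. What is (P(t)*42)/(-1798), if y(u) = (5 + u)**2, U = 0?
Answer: -525/899 ≈ -0.58398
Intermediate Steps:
t = 1
P(w) = 25 (P(w) = (5 + 0)**2 = 5**2 = 25)
(P(t)*42)/(-1798) = (25*42)/(-1798) = 1050*(-1/1798) = -525/899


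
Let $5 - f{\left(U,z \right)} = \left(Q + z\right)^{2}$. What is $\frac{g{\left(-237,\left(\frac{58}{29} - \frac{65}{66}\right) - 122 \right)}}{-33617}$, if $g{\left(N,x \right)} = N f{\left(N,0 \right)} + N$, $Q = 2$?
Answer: $\frac{474}{33617} \approx 0.0141$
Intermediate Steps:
$f{\left(U,z \right)} = 5 - \left(2 + z\right)^{2}$
$g{\left(N,x \right)} = 2 N$ ($g{\left(N,x \right)} = N \left(5 - \left(2 + 0\right)^{2}\right) + N = N \left(5 - 2^{2}\right) + N = N \left(5 - 4\right) + N = N 1 + N = N + N = 2 N$)
$\frac{g{\left(-237,\left(\frac{58}{29} - \frac{65}{66}\right) - 122 \right)}}{-33617} = \frac{2 \left(-237\right)}{-33617} = \left(-474\right) \left(- \frac{1}{33617}\right) = \frac{474}{33617}$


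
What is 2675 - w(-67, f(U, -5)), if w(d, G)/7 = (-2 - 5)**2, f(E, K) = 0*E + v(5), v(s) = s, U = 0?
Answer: 2332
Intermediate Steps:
f(E, K) = 5 (f(E, K) = 0*E + 5 = 0 + 5 = 5)
w(d, G) = 343 (w(d, G) = 7*(-2 - 5)**2 = 7*(-7)**2 = 7*49 = 343)
2675 - w(-67, f(U, -5)) = 2675 - 1*343 = 2675 - 343 = 2332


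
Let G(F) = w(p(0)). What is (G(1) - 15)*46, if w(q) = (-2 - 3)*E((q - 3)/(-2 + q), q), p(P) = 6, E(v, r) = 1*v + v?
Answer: -1035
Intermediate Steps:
E(v, r) = 2*v (E(v, r) = v + v = 2*v)
w(q) = -10*(-3 + q)/(-2 + q) (w(q) = (-2 - 3)*(2*((q - 3)/(-2 + q))) = -10*(-3 + q)/(-2 + q))
G(F) = -15/2 (G(F) = 10*(3 - 1*6)/(-2 + 6) = 10*(3 - 6)/4 = 10*(1/4)*(-3) = -15/2)
(G(1) - 15)*46 = (-15/2 - 15)*46 = -45/2*46 = -1035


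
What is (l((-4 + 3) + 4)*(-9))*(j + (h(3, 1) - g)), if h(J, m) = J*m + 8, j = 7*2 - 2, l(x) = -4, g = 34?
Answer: -396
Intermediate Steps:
j = 12 (j = 14 - 2 = 12)
h(J, m) = 8 + J*m
(l((-4 + 3) + 4)*(-9))*(j + (h(3, 1) - g)) = (-4*(-9))*(12 + ((8 + 3*1) - 1*34)) = 36*(12 + ((8 + 3) - 34)) = 36*(12 + (11 - 34)) = 36*(12 - 23) = 36*(-11) = -396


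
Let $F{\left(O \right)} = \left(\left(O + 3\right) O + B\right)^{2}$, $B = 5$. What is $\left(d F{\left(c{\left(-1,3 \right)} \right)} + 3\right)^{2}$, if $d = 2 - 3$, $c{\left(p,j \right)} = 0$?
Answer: $484$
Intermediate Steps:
$d = -1$ ($d = 2 - 3 = -1$)
$F{\left(O \right)} = \left(5 + O \left(3 + O\right)\right)^{2}$ ($F{\left(O \right)} = \left(\left(O + 3\right) O + 5\right)^{2} = \left(\left(3 + O\right) O + 5\right)^{2} = \left(O \left(3 + O\right) + 5\right)^{2} = \left(5 + O \left(3 + O\right)\right)^{2}$)
$\left(d F{\left(c{\left(-1,3 \right)} \right)} + 3\right)^{2} = \left(- \left(5 + 0^{2} + 3 \cdot 0\right)^{2} + 3\right)^{2} = \left(- \left(5 + 0 + 0\right)^{2} + 3\right)^{2} = \left(- 5^{2} + 3\right)^{2} = \left(\left(-1\right) 25 + 3\right)^{2} = \left(-25 + 3\right)^{2} = \left(-22\right)^{2} = 484$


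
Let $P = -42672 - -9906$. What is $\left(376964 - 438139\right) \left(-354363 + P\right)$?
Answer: $23682616575$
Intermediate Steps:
$P = -32766$ ($P = -42672 + 9906 = -32766$)
$\left(376964 - 438139\right) \left(-354363 + P\right) = \left(376964 - 438139\right) \left(-354363 - 32766\right) = \left(-61175\right) \left(-387129\right) = 23682616575$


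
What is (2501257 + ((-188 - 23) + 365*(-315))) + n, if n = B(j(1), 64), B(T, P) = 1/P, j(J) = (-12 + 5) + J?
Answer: 152708545/64 ≈ 2.3861e+6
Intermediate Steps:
j(J) = -7 + J
n = 1/64 ≈ 0.015625
(2501257 + ((-188 - 23) + 365*(-315))) + n = (2501257 + ((-188 - 23) + 365*(-315))) + 1/64 = (2501257 + (-211 - 114975)) + 1/64 = (2501257 - 115186) + 1/64 = 2386071 + 1/64 = 152708545/64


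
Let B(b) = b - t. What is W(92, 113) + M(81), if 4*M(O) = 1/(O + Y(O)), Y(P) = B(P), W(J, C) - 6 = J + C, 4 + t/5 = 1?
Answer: 149389/708 ≈ 211.00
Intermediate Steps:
t = -15 (t = -20 + 5*1 = -20 + 5 = -15)
W(J, C) = 6 + C + J (W(J, C) = 6 + (J + C) = 6 + (C + J) = 6 + C + J)
B(b) = 15 + b (B(b) = b - 1*(-15) = b + 15 = 15 + b)
Y(P) = 15 + P
M(O) = 1/(4*(15 + 2*O)) (M(O) = 1/(4*(O + (15 + O))) = 1/(4*(15 + 2*O)))
W(92, 113) + M(81) = (6 + 113 + 92) + 1/(4*(15 + 2*81)) = 211 + 1/(4*(15 + 162)) = 211 + (¼)/177 = 211 + (¼)*(1/177) = 211 + 1/708 = 149389/708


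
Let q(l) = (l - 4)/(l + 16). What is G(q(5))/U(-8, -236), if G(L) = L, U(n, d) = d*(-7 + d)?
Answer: 1/1204308 ≈ 8.3035e-7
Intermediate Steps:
q(l) = (-4 + l)/(16 + l)
G(q(5))/U(-8, -236) = ((-4 + 5)/(16 + 5))/((-236*(-7 - 236))) = (1/21)/((-236*(-243))) = ((1/21)*1)/57348 = (1/21)*(1/57348) = 1/1204308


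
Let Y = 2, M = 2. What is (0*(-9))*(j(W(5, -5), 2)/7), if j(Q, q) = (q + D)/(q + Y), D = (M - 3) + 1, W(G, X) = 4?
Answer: 0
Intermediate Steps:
D = 0 (D = (2 - 3) + 1 = -1 + 1 = 0)
j(Q, q) = q/(2 + q) (j(Q, q) = (q + 0)/(q + 2) = q/(2 + q))
(0*(-9))*(j(W(5, -5), 2)/7) = (0*(-9))*((2/(2 + 2))/7) = 0*((2/4)*(⅐)) = 0*((2*(¼))*(⅐)) = 0*((½)*(⅐)) = 0*(1/14) = 0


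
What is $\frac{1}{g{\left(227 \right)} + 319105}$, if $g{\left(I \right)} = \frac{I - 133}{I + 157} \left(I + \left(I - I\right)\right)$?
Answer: $\frac{192}{61278829} \approx 3.1332 \cdot 10^{-6}$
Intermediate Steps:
$g{\left(I \right)} = \frac{I \left(-133 + I\right)}{157 + I}$ ($g{\left(I \right)} = \frac{-133 + I}{157 + I} \left(I + 0\right) = \frac{-133 + I}{157 + I} I = \frac{I \left(-133 + I\right)}{157 + I}$)
$\frac{1}{g{\left(227 \right)} + 319105} = \frac{1}{\frac{227 \left(-133 + 227\right)}{157 + 227} + 319105} = \frac{1}{227 \cdot \frac{1}{384} \cdot 94 + 319105} = \frac{1}{\frac{10669}{192} + 319105} = \frac{1}{\frac{61278829}{192}} = \frac{192}{61278829}$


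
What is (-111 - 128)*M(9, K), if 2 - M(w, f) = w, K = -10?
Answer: 1673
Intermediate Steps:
M(w, f) = 2 - w
(-111 - 128)*M(9, K) = (-111 - 128)*(2 - 1*9) = -239*(2 - 9) = -239*(-7) = 1673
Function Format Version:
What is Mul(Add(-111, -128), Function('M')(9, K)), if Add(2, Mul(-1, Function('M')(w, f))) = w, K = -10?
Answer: 1673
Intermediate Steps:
Function('M')(w, f) = Add(2, Mul(-1, w))
Mul(Add(-111, -128), Function('M')(9, K)) = Mul(Add(-111, -128), Add(2, Mul(-1, 9))) = Mul(-239, Add(2, -9)) = Mul(-239, -7) = 1673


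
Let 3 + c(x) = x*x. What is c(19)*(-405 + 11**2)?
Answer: -101672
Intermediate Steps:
c(x) = -3 + x**2 (c(x) = -3 + x*x = -3 + x**2)
c(19)*(-405 + 11**2) = (-3 + 19**2)*(-405 + 11**2) = (-3 + 361)*(-405 + 121) = 358*(-284) = -101672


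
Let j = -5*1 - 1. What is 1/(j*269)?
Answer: -1/1614 ≈ -0.00061958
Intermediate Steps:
j = -6 (j = -5 - 1 = -6)
1/(j*269) = 1/(-6*269) = 1/(-1614) = -1/1614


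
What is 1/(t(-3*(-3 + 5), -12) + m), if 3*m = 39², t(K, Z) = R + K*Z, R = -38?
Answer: 1/541 ≈ 0.0018484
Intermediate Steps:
t(K, Z) = -38 + K*Z
m = 507 (m = (⅓)*39² = (⅓)*1521 = 507)
1/(t(-3*(-3 + 5), -12) + m) = 1/((-38 - 3*(-3 + 5)*(-12)) + 507) = 1/((-38 - 3*2*(-12)) + 507) = 1/((-38 - 6*(-12)) + 507) = 1/((-38 + 72) + 507) = 1/(34 + 507) = 1/541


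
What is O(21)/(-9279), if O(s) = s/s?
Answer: -1/9279 ≈ -0.00010777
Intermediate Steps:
O(s) = 1
O(21)/(-9279) = 1/(-9279) = 1*(-1/9279) = -1/9279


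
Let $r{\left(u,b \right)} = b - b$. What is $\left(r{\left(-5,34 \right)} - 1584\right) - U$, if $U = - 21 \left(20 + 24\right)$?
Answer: $-660$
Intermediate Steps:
$r{\left(u,b \right)} = 0$
$U = -924$ ($U = \left(-21\right) 44 = -924$)
$\left(r{\left(-5,34 \right)} - 1584\right) - U = \left(0 - 1584\right) - -924 = -1584 + 924 = -660$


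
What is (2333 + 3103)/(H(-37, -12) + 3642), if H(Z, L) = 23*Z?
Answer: 5436/2791 ≈ 1.9477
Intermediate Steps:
(2333 + 3103)/(H(-37, -12) + 3642) = (2333 + 3103)/(23*(-37) + 3642) = 5436/(-851 + 3642) = 5436/2791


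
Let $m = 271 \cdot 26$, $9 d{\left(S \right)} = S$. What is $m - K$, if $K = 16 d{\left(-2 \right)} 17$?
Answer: $\frac{63958}{9} \approx 7106.4$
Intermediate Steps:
$d{\left(S \right)} = \frac{S}{9}$
$m = 7046$
$K = - \frac{544}{9}$ ($K = 16 \cdot \frac{1}{9} \left(-2\right) 17 = 16 \left(- \frac{2}{9}\right) 17 = \left(- \frac{32}{9}\right) 17 = - \frac{544}{9} \approx -60.444$)
$m - K = 7046 - - \frac{544}{9} = 7046 + \frac{544}{9} = \frac{63958}{9}$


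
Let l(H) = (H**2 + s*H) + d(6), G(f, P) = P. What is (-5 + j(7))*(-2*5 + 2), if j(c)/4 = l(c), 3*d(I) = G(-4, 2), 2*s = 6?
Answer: -6664/3 ≈ -2221.3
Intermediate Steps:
s = 3 (s = (1/2)*6 = 3)
d(I) = 2/3 (d(I) = (1/3)*2 = 2/3)
l(H) = 2/3 + H**2 + 3*H (l(H) = (H**2 + 3*H) + 2/3 = 2/3 + H**2 + 3*H)
j(c) = 8/3 + 4*c**2 + 12*c (j(c) = 4*(2/3 + c**2 + 3*c) = 8/3 + 4*c**2 + 12*c)
(-5 + j(7))*(-2*5 + 2) = (-5 + (8/3 + 4*7**2 + 12*7))*(-2*5 + 2) = (-5 + (8/3 + 4*49 + 84))*(-10 + 2) = (-5 + (8/3 + 196 + 84))*(-8) = (-5 + 848/3)*(-8) = (833/3)*(-8) = -6664/3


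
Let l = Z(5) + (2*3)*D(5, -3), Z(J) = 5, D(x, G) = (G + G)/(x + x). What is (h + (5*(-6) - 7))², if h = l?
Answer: 31684/25 ≈ 1267.4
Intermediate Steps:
D(x, G) = G/x (D(x, G) = (2*G)/((2*x)) = (2*G)*(1/(2*x)) = G/x)
l = 7/5 (l = 5 + (2*3)*(-3/5) = 5 + 6*(-3*⅕) = 5 + 6*(-⅗) = 5 - 18/5 = 7/5 ≈ 1.4000)
h = 7/5 ≈ 1.4000
(h + (5*(-6) - 7))² = (7/5 + (5*(-6) - 7))² = (7/5 + (-30 - 7))² = (7/5 - 37)² = (-178/5)² = 31684/25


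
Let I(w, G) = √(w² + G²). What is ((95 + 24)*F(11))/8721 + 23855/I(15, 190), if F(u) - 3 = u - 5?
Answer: 7/57 + 4771*√1453/1453 ≈ 125.29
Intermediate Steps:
I(w, G) = √(G² + w²)
F(u) = -2 + u (F(u) = 3 + (u - 5) = 3 + (-5 + u) = -2 + u)
((95 + 24)*F(11))/8721 + 23855/I(15, 190) = ((95 + 24)*(-2 + 11))/8721 + 23855/(√(190² + 15²)) = (119*9)*(1/8721) + 23855/(√(36100 + 225)) = 1071*(1/8721) + 23855/(√36325) = 7/57 + 23855/((5*√1453)) = 7/57 + 23855*(√1453/7265) = 7/57 + 4771*√1453/1453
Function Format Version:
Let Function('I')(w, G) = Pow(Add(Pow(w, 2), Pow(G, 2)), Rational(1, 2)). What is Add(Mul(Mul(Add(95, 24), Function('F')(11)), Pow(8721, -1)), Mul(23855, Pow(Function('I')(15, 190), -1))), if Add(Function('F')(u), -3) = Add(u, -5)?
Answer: Add(Rational(7, 57), Mul(Rational(4771, 1453), Pow(1453, Rational(1, 2)))) ≈ 125.29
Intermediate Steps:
Function('I')(w, G) = Pow(Add(Pow(G, 2), Pow(w, 2)), Rational(1, 2))
Function('F')(u) = Add(-2, u) (Function('F')(u) = Add(3, Add(u, -5)) = Add(3, Add(-5, u)) = Add(-2, u))
Add(Mul(Mul(Add(95, 24), Function('F')(11)), Pow(8721, -1)), Mul(23855, Pow(Function('I')(15, 190), -1))) = Add(Mul(Mul(Add(95, 24), Add(-2, 11)), Pow(8721, -1)), Mul(23855, Pow(Pow(Add(Pow(190, 2), Pow(15, 2)), Rational(1, 2)), -1))) = Add(Mul(Mul(119, 9), Rational(1, 8721)), Mul(23855, Pow(Pow(Add(36100, 225), Rational(1, 2)), -1))) = Add(Mul(1071, Rational(1, 8721)), Mul(23855, Pow(Pow(36325, Rational(1, 2)), -1))) = Add(Rational(7, 57), Mul(23855, Pow(Mul(5, Pow(1453, Rational(1, 2))), -1))) = Add(Rational(7, 57), Mul(23855, Mul(Rational(1, 7265), Pow(1453, Rational(1, 2))))) = Add(Rational(7, 57), Mul(Rational(4771, 1453), Pow(1453, Rational(1, 2))))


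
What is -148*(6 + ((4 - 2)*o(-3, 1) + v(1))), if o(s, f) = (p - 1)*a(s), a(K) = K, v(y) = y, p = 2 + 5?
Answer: 4292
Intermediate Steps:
p = 7
o(s, f) = 6*s (o(s, f) = (7 - 1)*s = 6*s)
-148*(6 + ((4 - 2)*o(-3, 1) + v(1))) = -148*(6 + ((4 - 2)*(6*(-3)) + 1)) = -148*(6 + (2*(-18) + 1)) = -148*(6 + (-36 + 1)) = -148*(6 - 35) = -148*(-29) = 4292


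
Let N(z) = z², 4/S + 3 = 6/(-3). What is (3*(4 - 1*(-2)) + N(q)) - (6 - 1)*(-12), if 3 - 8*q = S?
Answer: 125161/1600 ≈ 78.226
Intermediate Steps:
S = -⅘ (S = 4/(-3 + 6/(-3)) = 4/(-3 + 6*(-⅓)) = 4/(-3 - 2) = 4/(-5) = 4*(-⅕) = -⅘ ≈ -0.80000)
q = 19/40 (q = 3/8 - ⅛*(-⅘) = 3/8 + ⅒ = 19/40 ≈ 0.47500)
(3*(4 - 1*(-2)) + N(q)) - (6 - 1)*(-12) = (3*(4 - 1*(-2)) + (19/40)²) - (6 - 1)*(-12) = (3*(4 + 2) + 361/1600) - 1*5*(-12) = (3*6 + 361/1600) - 5*(-12) = (18 + 361/1600) + 60 = 29161/1600 + 60 = 125161/1600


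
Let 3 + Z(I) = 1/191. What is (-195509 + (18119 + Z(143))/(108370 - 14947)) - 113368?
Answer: -5511533790304/17843793 ≈ -3.0888e+5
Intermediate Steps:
Z(I) = -572/191 (Z(I) = -3 + 1/191 = -572/191)
(-195509 + (18119 + Z(143))/(108370 - 14947)) - 113368 = (-195509 + (18119 - 572/191)/(108370 - 14947)) - 113368 = (-195509 + (3460157/191)/93423) - 113368 = (-195509 + (3460157/191)*(1/93423)) - 113368 = (-195509 + 3460157/17843793) - 113368 = -3488618665480/17843793 - 113368 = -5511533790304/17843793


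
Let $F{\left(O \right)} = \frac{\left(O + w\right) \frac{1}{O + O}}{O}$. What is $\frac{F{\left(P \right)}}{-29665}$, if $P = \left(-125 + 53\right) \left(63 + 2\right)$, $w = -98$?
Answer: $\frac{2389}{649734696000} \approx 3.6769 \cdot 10^{-9}$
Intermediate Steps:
$P = -4680$ ($P = \left(-72\right) 65 = -4680$)
$F{\left(O \right)} = \frac{-98 + O}{2 O^{2}}$ ($F{\left(O \right)} = \frac{\left(O - 98\right) \frac{1}{O + O}}{O} = \frac{\left(-98 + O\right) \frac{1}{2 O}}{O} = \frac{\frac{1}{2} \frac{1}{O} \left(-98 + O\right)}{O} = \frac{-98 + O}{2 O^{2}}$)
$\frac{F{\left(P \right)}}{-29665} = \frac{\frac{1}{2} \cdot \frac{1}{21902400} \left(-98 - 4680\right)}{-29665} = \frac{1}{2} \cdot \frac{1}{21902400} \left(-4778\right) \left(- \frac{1}{29665}\right) = \left(- \frac{2389}{21902400}\right) \left(- \frac{1}{29665}\right) = \frac{2389}{649734696000}$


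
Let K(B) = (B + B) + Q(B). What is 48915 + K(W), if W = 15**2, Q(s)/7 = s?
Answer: 50940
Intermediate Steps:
Q(s) = 7*s
W = 225
K(B) = 9*B (K(B) = (B + B) + 7*B = 2*B + 7*B = 9*B)
48915 + K(W) = 48915 + 9*225 = 48915 + 2025 = 50940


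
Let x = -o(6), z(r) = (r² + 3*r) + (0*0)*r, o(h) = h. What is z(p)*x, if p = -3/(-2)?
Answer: -81/2 ≈ -40.500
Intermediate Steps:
p = 3/2 (p = -3*(-½) = 3/2 ≈ 1.5000)
z(r) = r² + 3*r (z(r) = (r² + 3*r) + 0*r = (r² + 3*r) + 0 = r² + 3*r)
x = -6 (x = -1*6 = -6)
z(p)*x = (3*(3 + 3/2)/2)*(-6) = ((3/2)*(9/2))*(-6) = (27/4)*(-6) = -81/2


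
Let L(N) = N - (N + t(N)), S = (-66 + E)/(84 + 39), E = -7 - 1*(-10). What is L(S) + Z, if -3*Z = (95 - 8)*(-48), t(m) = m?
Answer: 57093/41 ≈ 1392.5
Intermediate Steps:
E = 3 (E = -7 + 10 = 3)
Z = 1392 (Z = -(95 - 8)*(-48)/3 = -29*(-48) = -⅓*(-4176) = 1392)
S = -21/41 (S = (-66 + 3)/(84 + 39) = -63/123 = -63*1/123 = -21/41 ≈ -0.51220)
L(N) = -N (L(N) = N - (N + N) = N - 2*N = -N)
L(S) + Z = -1*(-21/41) + 1392 = 21/41 + 1392 = 57093/41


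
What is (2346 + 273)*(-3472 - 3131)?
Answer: -17293257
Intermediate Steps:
(2346 + 273)*(-3472 - 3131) = 2619*(-6603) = -17293257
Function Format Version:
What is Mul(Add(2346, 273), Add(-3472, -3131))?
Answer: -17293257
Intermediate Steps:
Mul(Add(2346, 273), Add(-3472, -3131)) = Mul(2619, -6603) = -17293257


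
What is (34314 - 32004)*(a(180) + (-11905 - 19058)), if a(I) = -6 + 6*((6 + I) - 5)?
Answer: -69029730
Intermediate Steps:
a(I) = 6*I (a(I) = -6 + 6*(1 + I) = -6 + (6 + 6*I) = 6*I)
(34314 - 32004)*(a(180) + (-11905 - 19058)) = (34314 - 32004)*(6*180 + (-11905 - 19058)) = 2310*(1080 - 30963) = 2310*(-29883) = -69029730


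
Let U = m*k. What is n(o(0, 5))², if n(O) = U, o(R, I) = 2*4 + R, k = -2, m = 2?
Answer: 16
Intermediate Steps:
o(R, I) = 8 + R
U = -4 (U = 2*(-2) = -4)
n(O) = -4
n(o(0, 5))² = (-4)² = 16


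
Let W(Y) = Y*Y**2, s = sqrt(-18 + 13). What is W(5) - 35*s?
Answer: 125 - 35*I*sqrt(5) ≈ 125.0 - 78.262*I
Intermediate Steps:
s = I*sqrt(5) (s = sqrt(-5) = I*sqrt(5) ≈ 2.2361*I)
W(Y) = Y**3
W(5) - 35*s = 5**3 - 35*I*sqrt(5) = 125 - 35*I*sqrt(5)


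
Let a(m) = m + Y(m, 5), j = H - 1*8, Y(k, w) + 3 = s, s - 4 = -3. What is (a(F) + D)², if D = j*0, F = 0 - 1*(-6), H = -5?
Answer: 16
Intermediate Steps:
s = 1 (s = 4 - 3 = 1)
Y(k, w) = -2 (Y(k, w) = -3 + 1 = -2)
j = -13 (j = -5 - 1*8 = -5 - 8 = -13)
F = 6 (F = 0 + 6 = 6)
a(m) = -2 + m (a(m) = m - 2 = -2 + m)
D = 0 (D = -13*0 = 0)
(a(F) + D)² = ((-2 + 6) + 0)² = (4 + 0)² = 4² = 16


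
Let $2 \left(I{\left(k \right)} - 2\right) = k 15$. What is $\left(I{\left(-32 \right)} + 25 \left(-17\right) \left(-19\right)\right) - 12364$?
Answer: $-4527$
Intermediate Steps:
$I{\left(k \right)} = 2 + \frac{15 k}{2}$ ($I{\left(k \right)} = 2 + \frac{k 15}{2} = 2 + \frac{15 k}{2}$)
$\left(I{\left(-32 \right)} + 25 \left(-17\right) \left(-19\right)\right) - 12364 = \left(\left(2 + \frac{15}{2} \left(-32\right)\right) + 25 \left(-17\right) \left(-19\right)\right) - 12364 = \left(\left(2 - 240\right) - -8075\right) - 12364 = \left(-238 + 8075\right) - 12364 = 7837 - 12364 = -4527$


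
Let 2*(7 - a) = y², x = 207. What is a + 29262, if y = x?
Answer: 15689/2 ≈ 7844.5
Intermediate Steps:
y = 207
a = -42835/2 (a = 7 - ½*207² = 7 - ½*42849 = 7 - 42849/2 = -42835/2 ≈ -21418.)
a + 29262 = -42835/2 + 29262 = 15689/2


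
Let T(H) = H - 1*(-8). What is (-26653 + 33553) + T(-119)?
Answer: 6789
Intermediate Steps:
T(H) = 8 + H (T(H) = H + 8 = 8 + H)
(-26653 + 33553) + T(-119) = (-26653 + 33553) + (8 - 119) = 6900 - 111 = 6789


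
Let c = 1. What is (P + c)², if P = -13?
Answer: 144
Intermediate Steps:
(P + c)² = (-13 + 1)² = (-12)² = 144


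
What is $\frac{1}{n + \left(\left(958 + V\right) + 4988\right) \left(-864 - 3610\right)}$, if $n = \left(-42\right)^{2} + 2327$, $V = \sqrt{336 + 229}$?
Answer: $- \frac{26598313}{707458945024029} + \frac{4474 \sqrt{565}}{707458945024029} \approx -3.7447 \cdot 10^{-8}$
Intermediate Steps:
$V = \sqrt{565} \approx 23.77$
$n = 4091$ ($n = 1764 + 2327 = 4091$)
$\frac{1}{n + \left(\left(958 + V\right) + 4988\right) \left(-864 - 3610\right)} = \frac{1}{4091 + \left(\left(958 + \sqrt{565}\right) + 4988\right) \left(-864 - 3610\right)} = \frac{1}{4091 + \left(5946 + \sqrt{565}\right) \left(-4474\right)} = \frac{1}{4091 - \left(26602404 + 4474 \sqrt{565}\right)} = \frac{1}{-26598313 - 4474 \sqrt{565}}$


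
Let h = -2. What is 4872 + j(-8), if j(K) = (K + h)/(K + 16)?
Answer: 19483/4 ≈ 4870.8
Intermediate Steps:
j(K) = (-2 + K)/(16 + K) (j(K) = (K - 2)/(K + 16) = (-2 + K)/(16 + K))
4872 + j(-8) = 4872 + (-2 - 8)/(16 - 8) = 4872 - 10/8 = 4872 + (1/8)*(-10) = 4872 - 5/4 = 19483/4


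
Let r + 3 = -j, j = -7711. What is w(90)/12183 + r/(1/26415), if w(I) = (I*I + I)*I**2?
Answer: 826869409020/4061 ≈ 2.0361e+8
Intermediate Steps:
w(I) = I**2*(I + I**2) (w(I) = (I**2 + I)*I**2 = (I + I**2)*I**2 = I**2*(I + I**2))
r = 7708 (r = -3 - 1*(-7711) = -3 + 7711 = 7708)
w(90)/12183 + r/(1/26415) = (90**3*(1 + 90))/12183 + 7708/(1/26415) = (729000*91)*(1/12183) + 7708/(1/26415) = 66339000*(1/12183) + 7708*26415 = 22113000/4061 + 203606820 = 826869409020/4061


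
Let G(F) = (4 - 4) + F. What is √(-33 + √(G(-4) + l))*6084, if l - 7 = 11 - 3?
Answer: 6084*√(-33 + √11) ≈ 33147.0*I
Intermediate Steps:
G(F) = F (G(F) = 0 + F = F)
l = 15 (l = 7 + (11 - 3) = 7 + 8 = 15)
√(-33 + √(G(-4) + l))*6084 = √(-33 + √(-4 + 15))*6084 = √(-33 + √11)*6084 = 6084*√(-33 + √11)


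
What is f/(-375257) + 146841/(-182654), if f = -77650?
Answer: -40920030037/68542192078 ≈ -0.59700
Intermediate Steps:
f/(-375257) + 146841/(-182654) = -77650/(-375257) + 146841/(-182654) = -77650*(-1/375257) + 146841*(-1/182654) = 77650/375257 - 146841/182654 = -40920030037/68542192078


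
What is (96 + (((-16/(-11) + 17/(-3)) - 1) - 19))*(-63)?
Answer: -49749/11 ≈ -4522.6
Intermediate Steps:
(96 + (((-16/(-11) + 17/(-3)) - 1) - 19))*(-63) = (96 + (((-16*(-1/11) + 17*(-⅓)) - 1) - 19))*(-63) = (96 + (((16/11 - 17/3) - 1) - 19))*(-63) = (96 + ((-139/33 - 1) - 19))*(-63) = (96 + (-172/33 - 19))*(-63) = (96 - 799/33)*(-63) = (2369/33)*(-63) = -49749/11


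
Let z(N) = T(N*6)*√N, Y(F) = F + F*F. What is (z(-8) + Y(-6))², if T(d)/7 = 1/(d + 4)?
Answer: 217751/242 - 210*I*√2/11 ≈ 899.8 - 26.999*I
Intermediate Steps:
T(d) = 7/(4 + d) (T(d) = 7/(d + 4) = 7/(4 + d))
Y(F) = F + F²
z(N) = 7*√N/(4 + 6*N) (z(N) = (7/(4 + N*6))*√N = (7/(4 + 6*N))*√N = 7*√N/(4 + 6*N))
(z(-8) + Y(-6))² = (7*√(-8)/(2*(2 + 3*(-8))) - 6*(1 - 6))² = (7*(2*I*√2)/(2*(2 - 24)) - 6*(-5))² = ((7/2)*(2*I*√2)/(-22) + 30)² = ((7/2)*(2*I*√2)*(-1/22) + 30)² = (-7*I*√2/22 + 30)² = (30 - 7*I*√2/22)²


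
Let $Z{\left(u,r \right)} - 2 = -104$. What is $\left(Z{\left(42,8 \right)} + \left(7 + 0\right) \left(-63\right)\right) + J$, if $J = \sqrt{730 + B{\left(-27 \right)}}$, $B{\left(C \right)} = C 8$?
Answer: $-543 + \sqrt{514} \approx -520.33$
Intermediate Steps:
$Z{\left(u,r \right)} = -102$ ($Z{\left(u,r \right)} = 2 - 104 = -102$)
$B{\left(C \right)} = 8 C$
$J = \sqrt{514}$ ($J = \sqrt{730 + 8 \left(-27\right)} = \sqrt{730 - 216} = \sqrt{514} \approx 22.672$)
$\left(Z{\left(42,8 \right)} + \left(7 + 0\right) \left(-63\right)\right) + J = \left(-102 + \left(7 + 0\right) \left(-63\right)\right) + \sqrt{514} = \left(-102 + 7 \left(-63\right)\right) + \sqrt{514} = \left(-102 - 441\right) + \sqrt{514} = -543 + \sqrt{514}$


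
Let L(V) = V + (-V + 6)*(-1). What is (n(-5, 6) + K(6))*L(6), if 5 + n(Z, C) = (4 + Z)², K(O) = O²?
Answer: 192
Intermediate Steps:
L(V) = -6 + 2*V (L(V) = V + (6 - V)*(-1) = V + (-6 + V) = -6 + 2*V)
n(Z, C) = -5 + (4 + Z)²
(n(-5, 6) + K(6))*L(6) = ((-5 + (4 - 5)²) + 6²)*(-6 + 2*6) = ((-5 + (-1)²) + 36)*(-6 + 12) = ((-5 + 1) + 36)*6 = (-4 + 36)*6 = 32*6 = 192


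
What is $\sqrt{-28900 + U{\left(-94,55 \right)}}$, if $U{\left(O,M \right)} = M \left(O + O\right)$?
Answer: $6 i \sqrt{1090} \approx 198.09 i$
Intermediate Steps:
$U{\left(O,M \right)} = 2 M O$ ($U{\left(O,M \right)} = M 2 O = 2 M O$)
$\sqrt{-28900 + U{\left(-94,55 \right)}} = \sqrt{-28900 + 2 \cdot 55 \left(-94\right)} = \sqrt{-28900 - 10340} = \sqrt{-39240} = 6 i \sqrt{1090}$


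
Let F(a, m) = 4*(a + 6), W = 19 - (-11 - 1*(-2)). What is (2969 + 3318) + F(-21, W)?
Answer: 6227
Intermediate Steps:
W = 28 (W = 19 - (-11 + 2) = 19 - 1*(-9) = 19 + 9 = 28)
F(a, m) = 24 + 4*a (F(a, m) = 4*(6 + a) = 24 + 4*a)
(2969 + 3318) + F(-21, W) = (2969 + 3318) + (24 + 4*(-21)) = 6287 + (24 - 84) = 6287 - 60 = 6227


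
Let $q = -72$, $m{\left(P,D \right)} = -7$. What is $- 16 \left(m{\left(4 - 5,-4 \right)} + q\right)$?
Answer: $1264$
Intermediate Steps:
$- 16 \left(m{\left(4 - 5,-4 \right)} + q\right) = - 16 \left(-7 - 72\right) = \left(-16\right) \left(-79\right) = 1264$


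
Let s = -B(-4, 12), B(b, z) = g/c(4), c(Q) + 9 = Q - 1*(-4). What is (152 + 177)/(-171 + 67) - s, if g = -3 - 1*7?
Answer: 711/104 ≈ 6.8365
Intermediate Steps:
c(Q) = -5 + Q (c(Q) = -9 + (Q - 1*(-4)) = -9 + (Q + 4) = -9 + (4 + Q) = -5 + Q)
g = -10 (g = -3 - 7 = -10)
B(b, z) = 10 (B(b, z) = -10/(-5 + 4) = -10/(-1) = -10*(-1) = 10)
s = -10 (s = -1*10 = -10)
(152 + 177)/(-171 + 67) - s = (152 + 177)/(-171 + 67) - 1*(-10) = 329/(-104) + 10 = 329*(-1/104) + 10 = -329/104 + 10 = 711/104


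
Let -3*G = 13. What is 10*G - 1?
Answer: -133/3 ≈ -44.333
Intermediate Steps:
G = -13/3 (G = -⅓*13 = -13/3 ≈ -4.3333)
10*G - 1 = 10*(-13/3) - 1 = -130/3 - 1 = -133/3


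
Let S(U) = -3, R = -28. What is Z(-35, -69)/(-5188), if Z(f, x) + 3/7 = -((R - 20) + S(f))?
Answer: -177/18158 ≈ -0.0097478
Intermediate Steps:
Z(f, x) = 354/7 (Z(f, x) = -3/7 - ((-28 - 20) - 3) = -3/7 - (-48 - 3) = -3/7 - 1*(-51) = -3/7 + 51 = 354/7)
Z(-35, -69)/(-5188) = (354/7)/(-5188) = (354/7)*(-1/5188) = -177/18158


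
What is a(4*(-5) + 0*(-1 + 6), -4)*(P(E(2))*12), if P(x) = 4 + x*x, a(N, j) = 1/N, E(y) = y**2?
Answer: -12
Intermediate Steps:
P(x) = 4 + x**2
a(4*(-5) + 0*(-1 + 6), -4)*(P(E(2))*12) = ((4 + (2**2)**2)*12)/(4*(-5) + 0*(-1 + 6)) = ((4 + 4**2)*12)/(-20 + 0*5) = ((4 + 16)*12)/(-20 + 0) = (20*12)/(-20) = -1/20*240 = -12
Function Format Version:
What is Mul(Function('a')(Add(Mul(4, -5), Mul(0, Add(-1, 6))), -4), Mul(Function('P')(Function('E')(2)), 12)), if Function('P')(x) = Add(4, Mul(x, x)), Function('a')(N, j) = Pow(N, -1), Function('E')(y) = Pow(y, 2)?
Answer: -12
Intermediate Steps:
Function('P')(x) = Add(4, Pow(x, 2))
Mul(Function('a')(Add(Mul(4, -5), Mul(0, Add(-1, 6))), -4), Mul(Function('P')(Function('E')(2)), 12)) = Mul(Pow(Add(Mul(4, -5), Mul(0, Add(-1, 6))), -1), Mul(Add(4, Pow(Pow(2, 2), 2)), 12)) = Mul(Pow(Add(-20, Mul(0, 5)), -1), Mul(Add(4, Pow(4, 2)), 12)) = Mul(Pow(Add(-20, 0), -1), Mul(Add(4, 16), 12)) = Mul(Pow(-20, -1), Mul(20, 12)) = Mul(Rational(-1, 20), 240) = -12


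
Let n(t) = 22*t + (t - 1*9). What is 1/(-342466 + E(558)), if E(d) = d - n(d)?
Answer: -1/354733 ≈ -2.8190e-6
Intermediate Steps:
n(t) = -9 + 23*t (n(t) = 22*t + (t - 9) = 22*t + (-9 + t) = -9 + 23*t)
E(d) = 9 - 22*d (E(d) = d - (-9 + 23*d) = d + (9 - 23*d) = 9 - 22*d)
1/(-342466 + E(558)) = 1/(-342466 + (9 - 22*558)) = 1/(-342466 + (9 - 12276)) = 1/(-342466 - 12267) = 1/(-354733) = -1/354733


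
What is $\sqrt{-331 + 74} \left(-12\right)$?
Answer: $- 12 i \sqrt{257} \approx - 192.37 i$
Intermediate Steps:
$\sqrt{-331 + 74} \left(-12\right) = \sqrt{-257} \left(-12\right) = i \sqrt{257} \left(-12\right) = - 12 i \sqrt{257}$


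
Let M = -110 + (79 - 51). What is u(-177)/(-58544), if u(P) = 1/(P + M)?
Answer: 1/15162896 ≈ 6.5950e-8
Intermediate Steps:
M = -82 (M = -110 + 28 = -82)
u(P) = 1/(-82 + P) (u(P) = 1/(P - 82) = 1/(-82 + P))
u(-177)/(-58544) = 1/(-82 - 177*(-58544)) = -1/58544/(-259) = -1/259*(-1/58544) = 1/15162896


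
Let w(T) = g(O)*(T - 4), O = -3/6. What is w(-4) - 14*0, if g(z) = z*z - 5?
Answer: 38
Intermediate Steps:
O = -½ (O = -3*⅙ = -½ ≈ -0.50000)
g(z) = -5 + z² (g(z) = z² - 5 = -5 + z²)
w(T) = 19 - 19*T/4 (w(T) = (-5 + (-½)²)*(T - 4) = (-5 + ¼)*(-4 + T) = -19*(-4 + T)/4 = 19 - 19*T/4)
w(-4) - 14*0 = (19 - 19/4*(-4)) - 14*0 = (19 + 19) + 0 = 38 + 0 = 38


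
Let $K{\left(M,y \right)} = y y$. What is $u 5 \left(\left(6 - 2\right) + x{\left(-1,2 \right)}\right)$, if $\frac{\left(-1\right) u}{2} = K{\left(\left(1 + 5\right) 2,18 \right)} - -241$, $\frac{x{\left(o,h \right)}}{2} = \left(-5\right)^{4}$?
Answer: $-7085100$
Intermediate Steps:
$x{\left(o,h \right)} = 1250$ ($x{\left(o,h \right)} = 2 \left(-5\right)^{4} = 2 \cdot 625 = 1250$)
$K{\left(M,y \right)} = y^{2}$
$u = -1130$ ($u = - 2 \left(18^{2} - -241\right) = - 2 \left(324 + 241\right) = \left(-2\right) 565 = -1130$)
$u 5 \left(\left(6 - 2\right) + x{\left(-1,2 \right)}\right) = - 1130 \cdot 5 \left(\left(6 - 2\right) + 1250\right) = - 1130 \cdot 5 \left(4 + 1250\right) = - 1130 \cdot 5 \cdot 1254 = \left(-1130\right) 6270 = -7085100$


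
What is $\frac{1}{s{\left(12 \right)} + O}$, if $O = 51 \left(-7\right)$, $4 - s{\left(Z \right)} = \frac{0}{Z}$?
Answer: $- \frac{1}{353} \approx -0.0028329$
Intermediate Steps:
$s{\left(Z \right)} = 4$ ($s{\left(Z \right)} = 4 - \frac{0}{Z} = 4 - 0 = 4 + 0 = 4$)
$O = -357$
$\frac{1}{s{\left(12 \right)} + O} = \frac{1}{4 - 357} = \frac{1}{-353} = - \frac{1}{353}$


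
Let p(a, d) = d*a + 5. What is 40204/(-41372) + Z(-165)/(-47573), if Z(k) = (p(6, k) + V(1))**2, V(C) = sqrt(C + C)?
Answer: -10513214084/492047539 + 1970*sqrt(2)/47573 ≈ -21.308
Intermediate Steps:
p(a, d) = 5 + a*d (p(a, d) = a*d + 5 = 5 + a*d)
V(C) = sqrt(2)*sqrt(C) (V(C) = sqrt(2*C) = sqrt(2)*sqrt(C))
Z(k) = (5 + sqrt(2) + 6*k)**2 (Z(k) = ((5 + 6*k) + sqrt(2)*sqrt(1))**2 = ((5 + 6*k) + sqrt(2)*1)**2 = ((5 + 6*k) + sqrt(2))**2 = (5 + sqrt(2) + 6*k)**2)
40204/(-41372) + Z(-165)/(-47573) = 40204/(-41372) + (5 + sqrt(2) + 6*(-165))**2/(-47573) = 40204*(-1/41372) + (5 + sqrt(2) - 990)**2*(-1/47573) = -10051/10343 + (-985 + sqrt(2))**2*(-1/47573) = -10051/10343 - (-985 + sqrt(2))**2/47573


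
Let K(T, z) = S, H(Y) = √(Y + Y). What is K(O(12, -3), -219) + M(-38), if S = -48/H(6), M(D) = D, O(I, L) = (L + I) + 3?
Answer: -38 - 8*√3 ≈ -51.856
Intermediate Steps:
O(I, L) = 3 + I + L (O(I, L) = (I + L) + 3 = 3 + I + L)
H(Y) = √2*√Y (H(Y) = √(2*Y) = √2*√Y)
S = -8*√3 (S = -48*√3/6 = -8*√3 ≈ -13.856)
K(T, z) = -8*√3
K(O(12, -3), -219) + M(-38) = -8*√3 - 38 = -38 - 8*√3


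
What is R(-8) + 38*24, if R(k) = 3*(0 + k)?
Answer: 888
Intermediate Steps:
R(k) = 3*k
R(-8) + 38*24 = 3*(-8) + 38*24 = -24 + 912 = 888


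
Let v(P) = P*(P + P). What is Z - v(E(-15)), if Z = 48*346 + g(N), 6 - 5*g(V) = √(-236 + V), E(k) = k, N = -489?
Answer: 80796/5 - I*√29 ≈ 16159.0 - 5.3852*I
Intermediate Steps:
g(V) = 6/5 - √(-236 + V)/5
v(P) = 2*P² (v(P) = P*(2*P) = 2*P²)
Z = 83046/5 - I*√29 (Z = 48*346 + (6/5 - √(-236 - 489)/5) = 16608 + (6/5 - I*√29) = 83046/5 - I*√29 ≈ 16609.0 - 5.3852*I)
Z - v(E(-15)) = (83046/5 - I*√29) - 2*(-15)² = (83046/5 - I*√29) - 2*225 = (83046/5 - I*√29) - 1*450 = (83046/5 - I*√29) - 450 = 80796/5 - I*√29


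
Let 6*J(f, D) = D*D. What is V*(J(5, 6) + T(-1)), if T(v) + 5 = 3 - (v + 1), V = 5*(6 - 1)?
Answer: 100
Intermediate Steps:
V = 25 (V = 5*5 = 25)
T(v) = -3 - v (T(v) = -5 + (3 - (v + 1)) = -5 + (3 - (1 + v)) = -5 + (3 + (-1 - v)) = -5 + (2 - v) = -3 - v)
J(f, D) = D**2/6 (J(f, D) = (D*D)/6 = D**2/6)
V*(J(5, 6) + T(-1)) = 25*((1/6)*6**2 + (-3 - 1*(-1))) = 25*((1/6)*36 + (-3 + 1)) = 25*(6 - 2) = 25*4 = 100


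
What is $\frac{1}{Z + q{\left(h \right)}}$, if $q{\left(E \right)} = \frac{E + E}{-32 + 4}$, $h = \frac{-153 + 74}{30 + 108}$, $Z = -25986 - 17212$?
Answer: $- \frac{1932}{83458457} \approx -2.3149 \cdot 10^{-5}$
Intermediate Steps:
$Z = -43198$
$h = - \frac{79}{138} \approx -0.57246$
$q{\left(E \right)} = - \frac{E}{14}$ ($q{\left(E \right)} = \frac{2 E}{-28} = 2 E \left(- \frac{1}{28}\right) = - \frac{E}{14}$)
$\frac{1}{Z + q{\left(h \right)}} = \frac{1}{-43198 - - \frac{79}{1932}} = \frac{1}{-43198 + \frac{79}{1932}} = \frac{1}{- \frac{83458457}{1932}} = - \frac{1932}{83458457}$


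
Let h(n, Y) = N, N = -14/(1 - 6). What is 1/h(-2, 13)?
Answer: 5/14 ≈ 0.35714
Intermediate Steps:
N = 14/5 (N = -14/(-5) = -14*(-⅕) = 14/5 ≈ 2.8000)
h(n, Y) = 14/5
1/h(-2, 13) = 1/(14/5) = 5/14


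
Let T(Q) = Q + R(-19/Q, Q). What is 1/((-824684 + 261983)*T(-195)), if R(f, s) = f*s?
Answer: 1/120418014 ≈ 8.3044e-9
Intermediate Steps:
T(Q) = -19 + Q (T(Q) = Q + (-19/Q)*Q = Q - 19 = -19 + Q)
1/((-824684 + 261983)*T(-195)) = 1/((-824684 + 261983)*(-19 - 195)) = 1/(-562701*(-214)) = -1/562701*(-1/214) = 1/120418014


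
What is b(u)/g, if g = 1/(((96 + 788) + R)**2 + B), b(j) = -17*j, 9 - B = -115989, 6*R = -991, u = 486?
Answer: -10455054723/2 ≈ -5.2275e+9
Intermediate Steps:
R = -991/6 (R = (1/6)*(-991) = -991/6 ≈ -165.17)
B = 115998 (B = 9 - 1*(-115989) = 9 + 115989 = 115998)
g = 36/22777897 (g = 1/(((96 + 788) - 991/6)**2 + 115998) = 1/((884 - 991/6)**2 + 115998) = 1/((4313/6)**2 + 115998) = 1/(18601969/36 + 115998) = 1/(22777897/36) = 36/22777897 ≈ 1.5805e-6)
b(u)/g = (-17*486)/(36/22777897) = -8262*22777897/36 = -10455054723/2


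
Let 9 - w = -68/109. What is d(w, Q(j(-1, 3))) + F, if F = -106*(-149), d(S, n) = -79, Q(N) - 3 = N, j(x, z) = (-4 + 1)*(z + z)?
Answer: 15715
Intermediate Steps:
j(x, z) = -6*z
Q(N) = 3 + N
w = 1049/109 (w = 9 - (-68)/109 = 9 - 1*(-68/109) = 9 + 68/109 = 1049/109 ≈ 9.6239)
F = 15794
d(w, Q(j(-1, 3))) + F = -79 + 15794 = 15715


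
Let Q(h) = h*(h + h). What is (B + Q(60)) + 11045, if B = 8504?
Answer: 26749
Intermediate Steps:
Q(h) = 2*h**2 (Q(h) = h*(2*h) = 2*h**2)
(B + Q(60)) + 11045 = (8504 + 2*60**2) + 11045 = (8504 + 2*3600) + 11045 = (8504 + 7200) + 11045 = 15704 + 11045 = 26749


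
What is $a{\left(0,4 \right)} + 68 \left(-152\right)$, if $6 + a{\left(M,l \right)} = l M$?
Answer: $-10342$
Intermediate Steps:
$a{\left(M,l \right)} = -6 + M l$ ($a{\left(M,l \right)} = -6 + l M = -6 + M l$)
$a{\left(0,4 \right)} + 68 \left(-152\right) = \left(-6 + 0 \cdot 4\right) + 68 \left(-152\right) = \left(-6 + 0\right) - 10336 = -6 - 10336 = -10342$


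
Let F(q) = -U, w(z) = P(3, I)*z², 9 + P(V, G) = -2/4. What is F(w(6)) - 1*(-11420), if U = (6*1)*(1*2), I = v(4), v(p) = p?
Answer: 11408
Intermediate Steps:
I = 4
P(V, G) = -19/2 (P(V, G) = -9 - 2/4 = -9 - 2*¼ = -9 - ½ = -19/2)
w(z) = -19*z²/2
U = 12 (U = 6*2 = 12)
F(q) = -12 (F(q) = -1*12 = -12)
F(w(6)) - 1*(-11420) = -12 - 1*(-11420) = -12 + 11420 = 11408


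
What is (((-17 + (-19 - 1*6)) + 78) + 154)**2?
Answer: 36100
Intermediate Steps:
(((-17 + (-19 - 1*6)) + 78) + 154)**2 = (((-17 + (-19 - 6)) + 78) + 154)**2 = (((-17 - 25) + 78) + 154)**2 = ((-42 + 78) + 154)**2 = (36 + 154)**2 = 190**2 = 36100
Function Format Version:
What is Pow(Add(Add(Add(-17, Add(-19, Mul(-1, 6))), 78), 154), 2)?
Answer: 36100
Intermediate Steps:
Pow(Add(Add(Add(-17, Add(-19, Mul(-1, 6))), 78), 154), 2) = Pow(Add(Add(Add(-17, Add(-19, -6)), 78), 154), 2) = Pow(Add(Add(Add(-17, -25), 78), 154), 2) = Pow(Add(Add(-42, 78), 154), 2) = Pow(Add(36, 154), 2) = Pow(190, 2) = 36100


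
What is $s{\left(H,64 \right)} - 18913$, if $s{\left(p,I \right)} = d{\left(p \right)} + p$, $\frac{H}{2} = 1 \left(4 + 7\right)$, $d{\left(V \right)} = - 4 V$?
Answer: $-18979$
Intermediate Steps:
$H = 22$ ($H = 2 \cdot 1 \left(4 + 7\right) = 2 \cdot 1 \cdot 11 = 2 \cdot 11 = 22$)
$s{\left(p,I \right)} = - 3 p$ ($s{\left(p,I \right)} = - 4 p + p = - 3 p$)
$s{\left(H,64 \right)} - 18913 = \left(-3\right) 22 - 18913 = -66 - 18913 = -18979$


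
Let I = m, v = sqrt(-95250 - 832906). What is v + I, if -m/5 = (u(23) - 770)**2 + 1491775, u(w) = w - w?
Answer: -10423375 + 2*I*sqrt(232039) ≈ -1.0423e+7 + 963.41*I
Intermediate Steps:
u(w) = 0
v = 2*I*sqrt(232039) (v = sqrt(-928156) = 2*I*sqrt(232039) ≈ 963.41*I)
m = -10423375 (m = -5*((0 - 770)**2 + 1491775) = -5*((-770)**2 + 1491775) = -5*(592900 + 1491775) = -5*2084675 = -10423375)
I = -10423375
v + I = 2*I*sqrt(232039) - 10423375 = -10423375 + 2*I*sqrt(232039)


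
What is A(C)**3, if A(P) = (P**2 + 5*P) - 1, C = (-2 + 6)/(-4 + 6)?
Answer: 2197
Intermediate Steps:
C = 2 (C = 4/2 = 4*(1/2) = 2)
A(P) = -1 + P**2 + 5*P
A(C)**3 = (-1 + 2**2 + 5*2)**3 = (-1 + 4 + 10)**3 = 13**3 = 2197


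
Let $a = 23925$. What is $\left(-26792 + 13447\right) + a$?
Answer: $10580$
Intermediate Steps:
$\left(-26792 + 13447\right) + a = \left(-26792 + 13447\right) + 23925 = -13345 + 23925 = 10580$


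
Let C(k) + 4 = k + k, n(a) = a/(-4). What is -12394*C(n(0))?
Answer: 49576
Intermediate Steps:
n(a) = -a/4 (n(a) = a*(-¼) = -a/4)
C(k) = -4 + 2*k (C(k) = -4 + (k + k) = -4 + 2*k)
-12394*C(n(0)) = -12394*(-4 + 2*(-¼*0)) = -12394*(-4 + 2*0) = -12394*(-4 + 0) = -12394*(-4) = 49576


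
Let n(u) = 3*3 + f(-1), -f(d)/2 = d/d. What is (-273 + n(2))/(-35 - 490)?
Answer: 38/75 ≈ 0.50667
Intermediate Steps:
f(d) = -2 (f(d) = -2*d/d = -2*1 = -2)
n(u) = 7 (n(u) = 3*3 - 2 = 9 - 2 = 7)
(-273 + n(2))/(-35 - 490) = (-273 + 7)/(-35 - 490) = -266/(-525) = -266*(-1/525) = 38/75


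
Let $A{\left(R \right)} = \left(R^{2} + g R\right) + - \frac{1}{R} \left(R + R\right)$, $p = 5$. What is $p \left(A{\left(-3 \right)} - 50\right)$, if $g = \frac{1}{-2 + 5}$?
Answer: $-220$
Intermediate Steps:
$g = \frac{1}{3} \approx 0.33333$
$A{\left(R \right)} = -2 + R^{2} + \frac{R}{3}$ ($A{\left(R \right)} = \left(R^{2} + \frac{R}{3}\right) + - \frac{1}{R} \left(R + R\right) = \left(R^{2} + \frac{R}{3}\right) + - \frac{1}{R} 2 R = \left(R^{2} + \frac{R}{3}\right) - 2 = -2 + R^{2} + \frac{R}{3}$)
$p \left(A{\left(-3 \right)} - 50\right) = 5 \left(\left(-2 + \left(-3\right)^{2} + \frac{1}{3} \left(-3\right)\right) - 50\right) = 5 \left(\left(-2 + 9 - 1\right) - 50\right) = 5 \left(6 - 50\right) = 5 \left(-44\right) = -220$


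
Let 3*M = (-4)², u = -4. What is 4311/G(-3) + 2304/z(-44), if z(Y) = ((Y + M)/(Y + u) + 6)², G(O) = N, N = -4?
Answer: -246823839/240100 ≈ -1028.0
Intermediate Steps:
M = 16/3 (M = (⅓)*(-4)² = (⅓)*16 = 16/3 ≈ 5.3333)
G(O) = -4
z(Y) = (6 + (16/3 + Y)/(-4 + Y))² (z(Y) = ((Y + 16/3)/(Y - 4) + 6)² = ((16/3 + Y)/(-4 + Y) + 6)² = (6 + (16/3 + Y)/(-4 + Y))²)
4311/G(-3) + 2304/z(-44) = 4311/(-4) + 2304/((49*(-8 + 3*(-44))²/(9*(-4 - 44)²))) = 4311*(-¼) + 2304/(((49/9)*(-8 - 132)²/(-48)²)) = -4311/4 + 2304/(((49/9)*(-140)²*(1/2304))) = -4311/4 + 2304/(((49/9)*19600*(1/2304))) = -4311/4 + 2304/(60025/1296) = -4311/4 + 2304*(1296/60025) = -4311/4 + 2985984/60025 = -246823839/240100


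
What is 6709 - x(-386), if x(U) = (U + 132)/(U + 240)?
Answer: 489630/73 ≈ 6707.3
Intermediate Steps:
x(U) = (132 + U)/(240 + U)
6709 - x(-386) = 6709 - (132 - 386)/(240 - 386) = 6709 - (-254)/(-146) = 6709 - (-1)*(-254)/146 = 6709 - 1*127/73 = 6709 - 127/73 = 489630/73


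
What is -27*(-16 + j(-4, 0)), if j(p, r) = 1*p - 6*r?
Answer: 540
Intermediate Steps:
j(p, r) = p - 6*r
-27*(-16 + j(-4, 0)) = -27*(-16 + (-4 - 6*0)) = -27*(-16 + (-4 + 0)) = -27*(-16 - 4) = -27*(-20) = 540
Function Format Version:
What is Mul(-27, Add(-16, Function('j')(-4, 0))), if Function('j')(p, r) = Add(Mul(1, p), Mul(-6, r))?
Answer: 540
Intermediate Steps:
Function('j')(p, r) = Add(p, Mul(-6, r))
Mul(-27, Add(-16, Function('j')(-4, 0))) = Mul(-27, Add(-16, Add(-4, Mul(-6, 0)))) = Mul(-27, Add(-16, Add(-4, 0))) = Mul(-27, Add(-16, -4)) = Mul(-27, -20) = 540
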